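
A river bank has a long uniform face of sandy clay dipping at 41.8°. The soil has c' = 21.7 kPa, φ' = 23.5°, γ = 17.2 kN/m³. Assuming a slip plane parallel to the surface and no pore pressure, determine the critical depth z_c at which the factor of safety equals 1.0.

z_c = 4.94 m

Setting FS = 1.00 in FS = [c' + γz cos²β tanφ'] / [γz sinβ cosβ] and solving for z:
z = c' / [γ cosβ (FS·sinβ − cosβ·tanφ')]
  = 21.7 / [17.2·cos41.8°·(1.00·sin41.8° − cos41.8°·tan23.5°)]
  = 21.7 / [17.2·0.7455·(1.00·0.6665 − 0.7455·0.4348)]
  = 21.7 / 4.3902 = 4.943 m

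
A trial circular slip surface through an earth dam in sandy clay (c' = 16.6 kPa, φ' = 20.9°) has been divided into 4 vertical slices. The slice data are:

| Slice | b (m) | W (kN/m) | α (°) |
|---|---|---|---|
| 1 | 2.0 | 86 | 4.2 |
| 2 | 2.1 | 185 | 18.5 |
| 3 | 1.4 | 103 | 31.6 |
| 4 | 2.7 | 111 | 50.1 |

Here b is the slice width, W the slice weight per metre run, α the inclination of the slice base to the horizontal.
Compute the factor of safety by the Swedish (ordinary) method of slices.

FS = 1.61

Ordinary method of slices: FS = Σ[c'·Δl_i + (W_i cosα_i)·tanφ'] / Σ W_i sinα_i, with Δl_i = b_i / cosα_i.
Slice 1: Δl = 2.0/cos4.2° = 2.005 m; N'_1 = 86·cos4.2° = 85.8; c'Δl = 33.29; W sinα = 6.3
Slice 2: Δl = 2.1/cos18.5° = 2.214 m; N'_2 = 185·cos18.5° = 175.4; c'Δl = 36.76; W sinα = 58.7
Slice 3: Δl = 1.4/cos31.6° = 1.644 m; N'_3 = 103·cos31.6° = 87.7; c'Δl = 27.29; W sinα = 54.0
Slice 4: Δl = 2.7/cos50.1° = 4.209 m; N'_4 = 111·cos50.1° = 71.2; c'Δl = 69.87; W sinα = 85.2
Σc'Δl = 167.2 kN/m; ΣN' = 420.1 kN/m; ΣW sinα = 204.1 kN/m
Resisting = 167.2 + 420.1·tan20.9° = 167.2 + 160.4 = 327.6 kN/m
FS = 327.6 / 204.1 = 1.605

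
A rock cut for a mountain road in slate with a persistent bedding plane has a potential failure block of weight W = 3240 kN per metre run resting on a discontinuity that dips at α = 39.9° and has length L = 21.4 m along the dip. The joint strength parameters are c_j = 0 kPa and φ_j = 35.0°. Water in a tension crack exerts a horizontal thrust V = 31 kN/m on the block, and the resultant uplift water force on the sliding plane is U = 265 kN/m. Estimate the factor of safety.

Resolving the block weight along and normal to the plane and applying the Mohr–Coulomb strength on the joint:
N' = W cosα − U − V sinα = 3240·cos39.9° − 265 − 31·sin39.9° = 2200.7 kN/m
Driving force T = W sinα + V cosα = 3240·sin39.9° + 31·cos39.9° = 2102.1 kN/m
Resisting force R = c_j·L + N'·tanφ_j = 0·21.4 + 2200.7·tan35.0° = 0.0 + 1541.0 = 1541.0 kN/m
FS = R / T = 1541.0 / 2102.1 = 0.733

FS = 0.73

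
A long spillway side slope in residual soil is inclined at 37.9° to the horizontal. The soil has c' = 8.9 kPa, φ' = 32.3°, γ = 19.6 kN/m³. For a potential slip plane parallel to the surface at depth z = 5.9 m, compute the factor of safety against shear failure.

For an infinite slope with a slip plane parallel to the surface (no pore pressure): FS = [c' + γz cos²β tanφ'] / [γz sinβ cosβ].
γz = 19.6·5.9 = 115.64 kN/m²
Numerator = 8.9 + 115.64·cos²37.9°·tan32.3° = 8.9 + 115.64·0.6227·0.6322 = 54.419 kPa
Denominator = 115.64·sin37.9°·cos37.9° = 115.64·0.6143·0.7891 = 56.053 kPa
FS = 54.419 / 56.053 = 0.971

FS = 0.97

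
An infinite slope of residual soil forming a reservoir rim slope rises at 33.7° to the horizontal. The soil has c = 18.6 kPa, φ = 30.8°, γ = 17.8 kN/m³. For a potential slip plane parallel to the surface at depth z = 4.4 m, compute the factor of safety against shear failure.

For an infinite slope with a slip plane parallel to the surface (no pore pressure): FS = [c + γz cos²β tanφ] / [γz sinβ cosβ].
γz = 17.8·4.4 = 78.32 kN/m²
Numerator = 18.6 + 78.32·cos²33.7°·tan30.8° = 18.6 + 78.32·0.6921·0.5961 = 50.915 kPa
Denominator = 78.32·sin33.7°·cos33.7° = 78.32·0.5548·0.8320 = 36.153 kPa
FS = 50.915 / 36.153 = 1.408

FS = 1.41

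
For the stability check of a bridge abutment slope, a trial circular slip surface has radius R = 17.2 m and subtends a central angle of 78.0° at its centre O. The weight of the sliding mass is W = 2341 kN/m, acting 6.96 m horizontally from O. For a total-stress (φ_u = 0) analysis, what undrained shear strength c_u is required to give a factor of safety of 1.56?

c_u = 63.1 kPa

FS = c_u·L_a·R / (W·d), so c_u = FS·W·d / (L_a·R).
Arc length L_a = R·θ = 17.2·(78.0°·π/180) = 17.2·1.3614 = 23.42 m
c_u = 1.56·2341·6.96 / (23.42·17.2) = 25417.6 / 402.74 = 63.11 kPa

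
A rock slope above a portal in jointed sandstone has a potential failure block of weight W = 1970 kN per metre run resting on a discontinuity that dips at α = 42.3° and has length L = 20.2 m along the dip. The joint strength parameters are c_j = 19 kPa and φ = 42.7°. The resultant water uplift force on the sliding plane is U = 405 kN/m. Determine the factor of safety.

FS = 1.02

Resolving the block weight along and normal to the plane and applying the Mohr–Coulomb strength on the joint:
N' = W cosα − U = 1970·cos42.3° − 405 = 1052.1 kN/m
Driving force T = W sinα = 1970·sin42.3° = 1325.8 kN/m
Resisting force R = c_j·L + N'·tanφ = 19·20.2 + 1052.1·tan42.7° = 383.8 + 970.8 = 1354.6 kN/m
FS = R / T = 1354.6 / 1325.8 = 1.022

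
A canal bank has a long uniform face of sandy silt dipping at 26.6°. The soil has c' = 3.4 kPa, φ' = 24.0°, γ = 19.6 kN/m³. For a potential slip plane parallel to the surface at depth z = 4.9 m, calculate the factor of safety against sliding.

FS = 0.98

For an infinite slope with a slip plane parallel to the surface (no pore pressure): FS = [c' + γz cos²β tanφ'] / [γz sinβ cosβ].
γz = 19.6·4.9 = 96.04 kN/m²
Numerator = 3.4 + 96.04·cos²26.6°·tan24.0° = 3.4 + 96.04·0.7995·0.4452 = 37.587 kPa
Denominator = 96.04·sin26.6°·cos26.6° = 96.04·0.4478·0.8942 = 38.451 kPa
FS = 37.587 / 38.451 = 0.978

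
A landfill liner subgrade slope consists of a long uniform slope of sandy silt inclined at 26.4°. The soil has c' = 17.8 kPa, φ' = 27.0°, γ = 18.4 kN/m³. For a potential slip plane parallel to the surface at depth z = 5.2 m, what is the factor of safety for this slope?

For an infinite slope with a slip plane parallel to the surface (no pore pressure): FS = [c' + γz cos²β tanφ'] / [γz sinβ cosβ].
γz = 18.4·5.2 = 95.68 kN/m²
Numerator = 17.8 + 95.68·cos²26.4°·tan27.0° = 17.8 + 95.68·0.8023·0.5095 = 56.913 kPa
Denominator = 95.68·sin26.4°·cos26.4° = 95.68·0.4446·0.8957 = 38.106 kPa
FS = 56.913 / 38.106 = 1.494

FS = 1.49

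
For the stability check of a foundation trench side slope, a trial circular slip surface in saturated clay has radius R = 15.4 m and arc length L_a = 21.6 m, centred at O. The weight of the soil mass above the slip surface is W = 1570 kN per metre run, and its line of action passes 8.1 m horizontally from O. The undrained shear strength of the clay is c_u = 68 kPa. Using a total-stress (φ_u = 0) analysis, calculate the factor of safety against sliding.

FS = 1.78

Taking moments about the centre O, the resisting moment is provided by the undrained shear strength acting along the arc:
M_R = c_u·L_a·R = 68·21.60·15.4 = 22619.5 kN·m/m
M_D = W·d = 1570·8.1 = 12717.0 kN·m/m
FS = M_R / M_D = 22619.5 / 12717.0 = 1.779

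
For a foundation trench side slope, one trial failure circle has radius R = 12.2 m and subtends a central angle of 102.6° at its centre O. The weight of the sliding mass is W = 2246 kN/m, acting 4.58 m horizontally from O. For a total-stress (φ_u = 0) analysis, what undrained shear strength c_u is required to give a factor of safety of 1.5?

FS = c_u·L_a·R / (W·d), so c_u = FS·W·d / (L_a·R).
Arc length L_a = R·θ = 12.2·(102.6°·π/180) = 12.2·1.7907 = 21.85 m
c_u = 1.5·2246·4.58 / (21.85·12.2) = 15430.0 / 266.53 = 57.89 kPa

c_u = 57.9 kPa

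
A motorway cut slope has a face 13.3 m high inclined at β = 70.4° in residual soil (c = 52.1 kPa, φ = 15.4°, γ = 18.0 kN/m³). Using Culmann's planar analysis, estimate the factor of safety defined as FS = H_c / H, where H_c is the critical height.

H_c = (4c/γ) · sinβ cosφ / [1 − cos(β − φ)]
    = (4·52.1/18.0) · sin70.4°·cos15.4° / [1 − cos55.0°]
    = 11.578 · 0.9082 / 0.4264 = 24.66 m
FS = H_c / H = 24.66 / 13.3 = 1.854

FS = 1.85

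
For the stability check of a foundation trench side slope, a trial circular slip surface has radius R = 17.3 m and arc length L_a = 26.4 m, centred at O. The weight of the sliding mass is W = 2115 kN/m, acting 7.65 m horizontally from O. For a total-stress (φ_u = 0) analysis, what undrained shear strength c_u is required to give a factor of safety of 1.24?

c_u = 43.9 kPa

FS = c_u·L_a·R / (W·d), so c_u = FS·W·d / (L_a·R).
c_u = 1.24·2115·7.65 / (26.40·17.3) = 20062.9 / 456.72 = 43.93 kPa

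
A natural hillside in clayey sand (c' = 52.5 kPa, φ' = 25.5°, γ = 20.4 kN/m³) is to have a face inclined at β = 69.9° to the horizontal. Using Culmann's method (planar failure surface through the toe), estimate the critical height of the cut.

H_c = 30.56 m

Culmann's analysis gives the critical failure plane at α_cr = (β + φ')/2 = (69.9 + 25.5)/2 = 47.7°, and the critical height
H_c = (4c'/γ) · sinβ cosφ' / [1 − cos(β − φ')]
    = (4·52.5/20.4) · sin69.9°·cos25.5° / [1 − cos(44.4°)]
    = 10.294 · 0.9391·0.9026 / [1 − 0.7145]
    = 10.294 · 0.8476 / 0.2855
    = 30.56 m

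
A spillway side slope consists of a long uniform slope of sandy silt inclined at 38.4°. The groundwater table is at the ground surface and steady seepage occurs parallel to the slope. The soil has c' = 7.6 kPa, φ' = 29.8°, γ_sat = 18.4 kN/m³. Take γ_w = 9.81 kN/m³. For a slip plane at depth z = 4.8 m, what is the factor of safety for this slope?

With seepage parallel to the slope and the water table at the surface, the effective normal stress on the slip plane uses the buoyant unit weight γ' = γ_sat − γ_w while the driving shear stress uses γ_sat:
FS = [c' + γ' z cos²β tanφ'] / [γ_sat z sinβ cosβ]
γ' = 18.4 − 9.81 = 8.59 kN/m³
Numerator = 7.6 + 8.59·4.8·cos²38.4°·tan29.8° = 7.6 + 8.59·4.8·0.6142·0.5727 = 22.103 kPa
Denominator = 18.4·4.8·sin38.4°·cos38.4° = 18.4·4.8·0.6211·0.7837 = 42.993 kPa
FS = 22.103 / 42.993 = 0.514

FS = 0.51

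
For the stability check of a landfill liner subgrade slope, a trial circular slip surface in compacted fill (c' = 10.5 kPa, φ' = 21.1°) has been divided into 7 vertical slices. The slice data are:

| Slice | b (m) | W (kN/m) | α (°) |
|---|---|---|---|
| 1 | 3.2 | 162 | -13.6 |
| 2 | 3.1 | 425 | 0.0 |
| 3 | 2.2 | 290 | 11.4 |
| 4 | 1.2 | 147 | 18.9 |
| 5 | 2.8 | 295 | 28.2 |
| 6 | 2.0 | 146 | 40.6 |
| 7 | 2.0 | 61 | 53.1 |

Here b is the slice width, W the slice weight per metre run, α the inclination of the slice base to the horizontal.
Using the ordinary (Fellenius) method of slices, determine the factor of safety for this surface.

Ordinary method of slices: FS = Σ[c'·Δl_i + (W_i cosα_i)·tanφ'] / Σ W_i sinα_i, with Δl_i = b_i / cosα_i.
Slice 1: Δl = 3.2/cos(-13.6°) = 3.292 m; N'_1 = 162·cos(-13.6°) = 157.5; c'Δl = 34.57; W sinα = -38.1
Slice 2: Δl = 3.1/cos0.0° = 3.100 m; N'_2 = 425·cos0.0° = 425.0; c'Δl = 32.55; W sinα = 0.0
Slice 3: Δl = 2.2/cos11.4° = 2.244 m; N'_3 = 290·cos11.4° = 284.3; c'Δl = 23.56; W sinα = 57.3
Slice 4: Δl = 1.2/cos18.9° = 1.268 m; N'_4 = 147·cos18.9° = 139.1; c'Δl = 13.32; W sinα = 47.6
Slice 5: Δl = 2.8/cos28.2° = 3.177 m; N'_5 = 295·cos28.2° = 260.0; c'Δl = 33.36; W sinα = 139.4
Slice 6: Δl = 2.0/cos40.6° = 2.634 m; N'_6 = 146·cos40.6° = 110.9; c'Δl = 27.66; W sinα = 95.0
Slice 7: Δl = 2.0/cos53.1° = 3.331 m; N'_7 = 61·cos53.1° = 36.6; c'Δl = 34.98; W sinα = 48.8
Σc'Δl = 200.0 kN/m; ΣN' = 1413.3 kN/m; ΣW sinα = 350.0 kN/m
Resisting = 200.0 + 1413.3·tan21.1° = 200.0 + 545.3 = 745.3 kN/m
FS = 745.3 / 350.0 = 2.129

FS = 2.13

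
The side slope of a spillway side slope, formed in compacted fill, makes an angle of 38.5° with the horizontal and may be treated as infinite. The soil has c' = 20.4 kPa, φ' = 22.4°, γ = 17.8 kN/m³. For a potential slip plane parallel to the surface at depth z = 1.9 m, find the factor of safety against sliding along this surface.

For an infinite slope with a slip plane parallel to the surface (no pore pressure): FS = [c' + γz cos²β tanφ'] / [γz sinβ cosβ].
γz = 17.8·1.9 = 33.82 kN/m²
Numerator = 20.4 + 33.82·cos²38.5°·tan22.4° = 20.4 + 33.82·0.6125·0.4122 = 28.938 kPa
Denominator = 33.82·sin38.5°·cos38.5° = 33.82·0.6225·0.7826 = 16.477 kPa
FS = 28.938 / 16.477 = 1.756

FS = 1.76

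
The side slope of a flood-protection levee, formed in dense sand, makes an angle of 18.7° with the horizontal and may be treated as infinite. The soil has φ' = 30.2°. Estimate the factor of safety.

FS = 1.72

For a dry cohesionless infinite slope the factor of safety is FS = tanφ' / tanβ.
FS = tan30.2° / tan18.7° = 0.5820 / 0.3385 = 1.719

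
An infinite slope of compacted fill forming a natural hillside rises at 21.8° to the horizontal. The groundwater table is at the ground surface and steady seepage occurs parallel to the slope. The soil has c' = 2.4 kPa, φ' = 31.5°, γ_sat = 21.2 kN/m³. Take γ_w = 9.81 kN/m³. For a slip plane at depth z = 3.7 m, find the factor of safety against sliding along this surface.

FS = 0.91

With seepage parallel to the slope and the water table at the surface, the effective normal stress on the slip plane uses the buoyant unit weight γ' = γ_sat − γ_w while the driving shear stress uses γ_sat:
FS = [c' + γ' z cos²β tanφ'] / [γ_sat z sinβ cosβ]
γ' = 21.2 − 9.81 = 11.39 kN/m³
Numerator = 2.4 + 11.39·3.7·cos²21.8°·tan31.5° = 2.4 + 11.39·3.7·0.8621·0.6128 = 24.664 kPa
Denominator = 21.2·3.7·sin21.8°·cos21.8° = 21.2·3.7·0.3714·0.9285 = 27.047 kPa
FS = 24.664 / 27.047 = 0.912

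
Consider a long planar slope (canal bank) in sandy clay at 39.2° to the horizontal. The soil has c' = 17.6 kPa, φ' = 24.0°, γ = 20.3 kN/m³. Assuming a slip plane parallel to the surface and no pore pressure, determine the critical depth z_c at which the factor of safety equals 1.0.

Setting FS = 1.00 in FS = [c' + γz cos²β tanφ'] / [γz sinβ cosβ] and solving for z:
z = c' / [γ cosβ (FS·sinβ − cosβ·tanφ')]
  = 17.6 / [20.3·cos39.2°·(1.00·sin39.2° − cos39.2°·tan24.0°)]
  = 17.6 / [20.3·0.7749·(1.00·0.6320 − 0.7749·0.4452)]
  = 17.6 / 4.5149 = 3.898 m

z_c = 3.90 m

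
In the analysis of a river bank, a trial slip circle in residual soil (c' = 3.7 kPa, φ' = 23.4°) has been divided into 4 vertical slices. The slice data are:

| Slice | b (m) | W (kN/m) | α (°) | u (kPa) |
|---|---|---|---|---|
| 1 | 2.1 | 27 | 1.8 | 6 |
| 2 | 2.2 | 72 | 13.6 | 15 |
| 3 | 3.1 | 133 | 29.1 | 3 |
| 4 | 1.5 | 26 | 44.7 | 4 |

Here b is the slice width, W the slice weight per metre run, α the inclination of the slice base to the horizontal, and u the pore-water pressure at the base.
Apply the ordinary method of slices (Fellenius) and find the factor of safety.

Ordinary method of slices: FS = Σ[c'·Δl_i + (W_i cosα_i − u_i·Δl_i)·tanφ'] / Σ W_i sinα_i, with Δl_i = b_i / cosα_i.
Slice 1: Δl = 2.1/cos1.8° = 2.101 m; N'_1 = 27·cos1.8° − 6·2.101 = 14.4; c'Δl = 7.77; W sinα = 0.8
Slice 2: Δl = 2.2/cos13.6° = 2.263 m; N'_2 = 72·cos13.6° − 15·2.263 = 36.0; c'Δl = 8.37; W sinα = 16.9
Slice 3: Δl = 3.1/cos29.1° = 3.548 m; N'_3 = 133·cos29.1° − 3·3.548 = 105.6; c'Δl = 13.13; W sinα = 64.7
Slice 4: Δl = 1.5/cos44.7° = 2.110 m; N'_4 = 26·cos44.7° − 4·2.110 = 10.0; c'Δl = 7.81; W sinα = 18.3
Σc'Δl = 37.1 kN/m; ΣN' = 166.0 kN/m; ΣW sinα = 100.7 kN/m
Resisting = 37.1 + 166.0·tan23.4° = 37.1 + 71.8 = 108.9 kN/m
FS = 108.9 / 100.7 = 1.081

FS = 1.08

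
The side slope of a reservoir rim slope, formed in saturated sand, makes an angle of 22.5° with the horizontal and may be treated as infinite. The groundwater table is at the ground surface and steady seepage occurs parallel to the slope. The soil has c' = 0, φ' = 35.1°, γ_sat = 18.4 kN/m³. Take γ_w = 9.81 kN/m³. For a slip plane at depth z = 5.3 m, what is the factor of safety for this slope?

With seepage parallel to the slope and the water table at the surface, the effective normal stress on the slip plane uses the buoyant unit weight γ' = γ_sat − γ_w while the driving shear stress uses γ_sat:
FS = [c' + γ' z cos²β tanφ'] / [γ_sat z sinβ cosβ]
(For c' = 0 this reduces to FS = (γ'/γ_sat)·tanφ'/tanβ.)
γ' = 18.4 − 9.81 = 8.59 kN/m³
Numerator = 0.0 + 8.59·5.3·cos²22.5°·tan35.1° = 0.0 + 8.59·5.3·0.8536·0.7028 = 27.311 kPa
Denominator = 18.4·5.3·sin22.5°·cos22.5° = 18.4·5.3·0.3827·0.9239 = 34.479 kPa
FS = 27.311 / 34.479 = 0.792

FS = 0.79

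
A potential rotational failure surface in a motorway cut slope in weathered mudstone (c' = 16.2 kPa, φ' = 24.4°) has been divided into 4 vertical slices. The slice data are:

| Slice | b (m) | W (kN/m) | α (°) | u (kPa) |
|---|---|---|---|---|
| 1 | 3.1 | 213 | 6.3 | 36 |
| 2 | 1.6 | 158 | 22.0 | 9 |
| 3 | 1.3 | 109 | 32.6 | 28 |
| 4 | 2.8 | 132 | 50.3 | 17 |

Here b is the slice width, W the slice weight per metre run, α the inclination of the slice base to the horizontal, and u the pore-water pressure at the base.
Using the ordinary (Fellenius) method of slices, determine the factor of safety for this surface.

Ordinary method of slices: FS = Σ[c'·Δl_i + (W_i cosα_i − u_i·Δl_i)·tanφ'] / Σ W_i sinα_i, with Δl_i = b_i / cosα_i.
Slice 1: Δl = 3.1/cos6.3° = 3.119 m; N'_1 = 213·cos6.3° − 36·3.119 = 99.4; c'Δl = 50.53; W sinα = 23.4
Slice 2: Δl = 1.6/cos22.0° = 1.726 m; N'_2 = 158·cos22.0° − 9·1.726 = 131.0; c'Δl = 27.96; W sinα = 59.2
Slice 3: Δl = 1.3/cos32.6° = 1.543 m; N'_3 = 109·cos32.6° − 28·1.543 = 48.6; c'Δl = 25.00; W sinα = 58.7
Slice 4: Δl = 2.8/cos50.3° = 4.383 m; N'_4 = 132·cos50.3° − 17·4.383 = 9.8; c'Δl = 71.01; W sinα = 101.6
Σc'Δl = 174.5 kN/m; ΣN' = 288.8 kN/m; ΣW sinα = 242.8 kN/m
Resisting = 174.5 + 288.8·tan24.4° = 174.5 + 131.0 = 305.5 kN/m
FS = 305.5 / 242.8 = 1.258

FS = 1.26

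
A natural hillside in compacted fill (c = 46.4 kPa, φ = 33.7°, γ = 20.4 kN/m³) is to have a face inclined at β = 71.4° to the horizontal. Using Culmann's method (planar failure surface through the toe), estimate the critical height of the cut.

H_c = 34.36 m

Culmann's analysis gives the critical failure plane at α_cr = (β + φ)/2 = (71.4 + 33.7)/2 = 52.6°, and the critical height
H_c = (4c/γ) · sinβ cosφ / [1 − cos(β − φ)]
    = (4·46.4/20.4) · sin71.4°·cos33.7° / [1 − cos(37.7°)]
    = 9.098 · 0.9478·0.8320 / [1 − 0.7912]
    = 9.098 · 0.7885 / 0.2088
    = 34.36 m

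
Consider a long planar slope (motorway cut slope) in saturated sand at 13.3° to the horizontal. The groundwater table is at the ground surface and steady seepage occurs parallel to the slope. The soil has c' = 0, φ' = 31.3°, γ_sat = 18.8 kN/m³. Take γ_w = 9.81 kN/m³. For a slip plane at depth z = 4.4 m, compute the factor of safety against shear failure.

With seepage parallel to the slope and the water table at the surface, the effective normal stress on the slip plane uses the buoyant unit weight γ' = γ_sat − γ_w while the driving shear stress uses γ_sat:
FS = [c' + γ' z cos²β tanφ'] / [γ_sat z sinβ cosβ]
(For c' = 0 this reduces to FS = (γ'/γ_sat)·tanφ'/tanβ.)
γ' = 18.8 − 9.81 = 8.99 kN/m³
Numerator = 0.0 + 8.99·4.4·cos²13.3°·tan31.3° = 0.0 + 8.99·4.4·0.9471·0.6080 = 22.778 kPa
Denominator = 18.8·4.4·sin13.3°·cos13.3° = 18.8·4.4·0.2300·0.9732 = 18.519 kPa
FS = 22.778 / 18.519 = 1.230

FS = 1.23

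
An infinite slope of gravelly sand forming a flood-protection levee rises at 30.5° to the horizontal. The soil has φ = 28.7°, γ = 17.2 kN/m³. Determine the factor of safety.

For a dry cohesionless infinite slope the factor of safety is FS = tanφ / tanβ.
FS = tan28.7° / tan30.5° = 0.5475 / 0.5890 = 0.929

FS = 0.93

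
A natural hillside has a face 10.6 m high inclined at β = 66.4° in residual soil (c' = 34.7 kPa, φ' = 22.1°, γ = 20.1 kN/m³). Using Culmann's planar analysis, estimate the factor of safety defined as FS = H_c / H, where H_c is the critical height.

H_c = (4c'/γ) · sinβ cosφ' / [1 − cos(β − φ')]
    = (4·34.7/20.1) · sin66.4°·cos22.1° / [1 − cos44.3°]
    = 6.905 · 0.8490 / 0.2843 = 20.62 m
FS = H_c / H = 20.62 / 10.6 = 1.945

FS = 1.95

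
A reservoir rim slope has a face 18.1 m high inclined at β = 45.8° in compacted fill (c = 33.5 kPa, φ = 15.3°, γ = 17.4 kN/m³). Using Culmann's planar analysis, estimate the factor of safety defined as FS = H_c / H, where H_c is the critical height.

H_c = (4c/γ) · sinβ cosφ / [1 − cos(β − φ)]
    = (4·33.5/17.4) · sin45.8°·cos15.3° / [1 − cos30.5°]
    = 7.701 · 0.6915 / 0.1384 = 38.49 m
FS = H_c / H = 38.49 / 18.1 = 2.126

FS = 2.13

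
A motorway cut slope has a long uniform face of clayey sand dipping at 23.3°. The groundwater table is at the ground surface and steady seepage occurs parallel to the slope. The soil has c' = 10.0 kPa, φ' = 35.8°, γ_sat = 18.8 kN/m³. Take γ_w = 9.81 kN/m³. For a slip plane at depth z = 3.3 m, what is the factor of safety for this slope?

FS = 1.24

With seepage parallel to the slope and the water table at the surface, the effective normal stress on the slip plane uses the buoyant unit weight γ' = γ_sat − γ_w while the driving shear stress uses γ_sat:
FS = [c' + γ' z cos²β tanφ'] / [γ_sat z sinβ cosβ]
γ' = 18.8 − 9.81 = 8.99 kN/m³
Numerator = 10.0 + 8.99·3.3·cos²23.3°·tan35.8° = 10.0 + 8.99·3.3·0.8435·0.7212 = 28.049 kPa
Denominator = 18.8·3.3·sin23.3°·cos23.3° = 18.8·3.3·0.3955·0.9184 = 22.538 kPa
FS = 28.049 / 22.538 = 1.244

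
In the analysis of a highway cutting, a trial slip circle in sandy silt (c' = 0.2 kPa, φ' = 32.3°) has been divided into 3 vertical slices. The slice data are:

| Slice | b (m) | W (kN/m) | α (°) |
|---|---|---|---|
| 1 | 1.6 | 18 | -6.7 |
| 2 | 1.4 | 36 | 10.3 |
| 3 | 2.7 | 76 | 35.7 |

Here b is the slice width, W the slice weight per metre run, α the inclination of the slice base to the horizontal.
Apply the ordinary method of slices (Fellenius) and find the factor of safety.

Ordinary method of slices: FS = Σ[c'·Δl_i + (W_i cosα_i)·tanφ'] / Σ W_i sinα_i, with Δl_i = b_i / cosα_i.
Slice 1: Δl = 1.6/cos(-6.7°) = 1.611 m; N'_1 = 18·cos(-6.7°) = 17.9; c'Δl = 0.32; W sinα = -2.1
Slice 2: Δl = 1.4/cos10.3° = 1.423 m; N'_2 = 36·cos10.3° = 35.4; c'Δl = 0.28; W sinα = 6.4
Slice 3: Δl = 2.7/cos35.7° = 3.325 m; N'_3 = 76·cos35.7° = 61.7; c'Δl = 0.66; W sinα = 44.3
Σc'Δl = 1.3 kN/m; ΣN' = 115.0 kN/m; ΣW sinα = 48.7 kN/m
Resisting = 1.3 + 115.0·tan32.3° = 1.3 + 72.7 = 74.0 kN/m
FS = 74.0 / 48.7 = 1.520

FS = 1.52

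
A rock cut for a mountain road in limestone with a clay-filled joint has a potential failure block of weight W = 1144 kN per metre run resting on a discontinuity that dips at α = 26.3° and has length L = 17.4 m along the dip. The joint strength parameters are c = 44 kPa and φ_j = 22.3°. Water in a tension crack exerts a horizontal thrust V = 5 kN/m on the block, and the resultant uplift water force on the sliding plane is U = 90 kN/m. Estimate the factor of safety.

Resolving the block weight along and normal to the plane and applying the Mohr–Coulomb strength on the joint:
N' = W cosα − U − V sinα = 1144·cos26.3° − 90 − 5·sin26.3° = 933.4 kN/m
Driving force T = W sinα + V cosα = 1144·sin26.3° + 5·cos26.3° = 511.4 kN/m
Resisting force R = c·L + N'·tanφ_j = 44·17.4 + 933.4·tan22.3° = 765.6 + 382.8 = 1148.4 kN/m
FS = R / T = 1148.4 / 511.4 = 2.246

FS = 2.25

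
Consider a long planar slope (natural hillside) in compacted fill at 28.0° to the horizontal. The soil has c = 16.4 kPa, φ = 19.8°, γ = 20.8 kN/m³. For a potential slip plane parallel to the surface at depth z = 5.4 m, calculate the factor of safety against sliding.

FS = 1.03

For an infinite slope with a slip plane parallel to the surface (no pore pressure): FS = [c + γz cos²β tanφ] / [γz sinβ cosβ].
γz = 20.8·5.4 = 112.32 kN/m²
Numerator = 16.4 + 112.32·cos²28.0°·tan19.8° = 16.4 + 112.32·0.7796·0.3600 = 47.925 kPa
Denominator = 112.32·sin28.0°·cos28.0° = 112.32·0.4695·0.8829 = 46.559 kPa
FS = 47.925 / 46.559 = 1.029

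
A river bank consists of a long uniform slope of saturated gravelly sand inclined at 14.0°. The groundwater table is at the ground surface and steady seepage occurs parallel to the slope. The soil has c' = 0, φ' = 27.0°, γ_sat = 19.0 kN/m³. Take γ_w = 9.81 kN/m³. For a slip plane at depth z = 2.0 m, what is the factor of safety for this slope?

With seepage parallel to the slope and the water table at the surface, the effective normal stress on the slip plane uses the buoyant unit weight γ' = γ_sat − γ_w while the driving shear stress uses γ_sat:
FS = [c' + γ' z cos²β tanφ'] / [γ_sat z sinβ cosβ]
(For c' = 0 this reduces to FS = (γ'/γ_sat)·tanφ'/tanβ.)
γ' = 19.0 − 9.81 = 9.19 kN/m³
Numerator = 0.0 + 9.19·2.0·cos²14.0°·tan27.0° = 0.0 + 9.19·2.0·0.9415·0.5095 = 8.817 kPa
Denominator = 19.0·2.0·sin14.0°·cos14.0° = 19.0·2.0·0.2419·0.9703 = 8.920 kPa
FS = 8.817 / 8.920 = 0.988

FS = 0.99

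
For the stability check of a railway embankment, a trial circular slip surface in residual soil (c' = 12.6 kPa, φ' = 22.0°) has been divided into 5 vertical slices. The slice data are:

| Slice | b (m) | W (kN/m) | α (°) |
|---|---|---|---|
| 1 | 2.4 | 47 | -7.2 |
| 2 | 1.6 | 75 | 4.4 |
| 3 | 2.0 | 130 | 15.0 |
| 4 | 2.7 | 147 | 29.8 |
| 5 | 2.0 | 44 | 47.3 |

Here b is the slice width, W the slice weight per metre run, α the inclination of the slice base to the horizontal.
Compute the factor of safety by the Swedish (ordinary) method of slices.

FS = 2.28

Ordinary method of slices: FS = Σ[c'·Δl_i + (W_i cosα_i)·tanφ'] / Σ W_i sinα_i, with Δl_i = b_i / cosα_i.
Slice 1: Δl = 2.4/cos(-7.2°) = 2.419 m; N'_1 = 47·cos(-7.2°) = 46.6; c'Δl = 30.48; W sinα = -5.9
Slice 2: Δl = 1.6/cos4.4° = 1.605 m; N'_2 = 75·cos4.4° = 74.8; c'Δl = 20.22; W sinα = 5.8
Slice 3: Δl = 2.0/cos15.0° = 2.071 m; N'_3 = 130·cos15.0° = 125.6; c'Δl = 26.09; W sinα = 33.6
Slice 4: Δl = 2.7/cos29.8° = 3.111 m; N'_4 = 147·cos29.8° = 127.6; c'Δl = 39.20; W sinα = 73.1
Slice 5: Δl = 2.0/cos47.3° = 2.949 m; N'_5 = 44·cos47.3° = 29.8; c'Δl = 37.16; W sinα = 32.3
Σc'Δl = 153.2 kN/m; ΣN' = 404.4 kN/m; ΣW sinα = 138.9 kN/m
Resisting = 153.2 + 404.4·tan22.0° = 153.2 + 163.4 = 316.5 kN/m
FS = 316.5 / 138.9 = 2.279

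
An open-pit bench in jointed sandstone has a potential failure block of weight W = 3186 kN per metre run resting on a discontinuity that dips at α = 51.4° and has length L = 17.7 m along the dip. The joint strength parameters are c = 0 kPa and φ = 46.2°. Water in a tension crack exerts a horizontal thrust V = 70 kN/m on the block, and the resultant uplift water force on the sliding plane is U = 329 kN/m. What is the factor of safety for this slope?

FS = 0.66

Resolving the block weight along and normal to the plane and applying the Mohr–Coulomb strength on the joint:
N' = W cosα − U − V sinα = 3186·cos51.4° − 329 − 70·sin51.4° = 1604.0 kN/m
Driving force T = W sinα + V cosα = 3186·sin51.4° + 70·cos51.4° = 2533.6 kN/m
Resisting force R = c·L + N'·tanφ = 0·17.7 + 1604.0·tan46.2° = 0.0 + 1672.6 = 1672.6 kN/m
FS = R / T = 1672.6 / 2533.6 = 0.660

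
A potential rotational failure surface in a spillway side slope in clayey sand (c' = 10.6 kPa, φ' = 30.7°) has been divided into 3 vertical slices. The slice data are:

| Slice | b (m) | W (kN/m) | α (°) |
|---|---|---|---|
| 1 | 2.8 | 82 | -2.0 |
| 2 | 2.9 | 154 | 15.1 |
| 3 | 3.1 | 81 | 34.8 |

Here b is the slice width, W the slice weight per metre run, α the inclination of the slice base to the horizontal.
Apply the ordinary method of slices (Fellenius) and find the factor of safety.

Ordinary method of slices: FS = Σ[c'·Δl_i + (W_i cosα_i)·tanφ'] / Σ W_i sinα_i, with Δl_i = b_i / cosα_i.
Slice 1: Δl = 2.8/cos(-2.0°) = 2.802 m; N'_1 = 82·cos(-2.0°) = 82.0; c'Δl = 29.70; W sinα = -2.9
Slice 2: Δl = 2.9/cos15.1° = 3.004 m; N'_2 = 154·cos15.1° = 148.7; c'Δl = 31.84; W sinα = 40.1
Slice 3: Δl = 3.1/cos34.8° = 3.775 m; N'_3 = 81·cos34.8° = 66.5; c'Δl = 40.02; W sinα = 46.2
Σc'Δl = 101.6 kN/m; ΣN' = 297.1 kN/m; ΣW sinα = 83.5 kN/m
Resisting = 101.6 + 297.1·tan30.7° = 101.6 + 176.4 = 278.0 kN/m
FS = 278.0 / 83.5 = 3.330

FS = 3.33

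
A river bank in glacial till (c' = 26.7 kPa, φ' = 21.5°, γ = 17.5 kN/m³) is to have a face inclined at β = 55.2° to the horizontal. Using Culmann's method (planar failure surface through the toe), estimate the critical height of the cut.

H_c = 27.75 m

Culmann's analysis gives the critical failure plane at α_cr = (β + φ')/2 = (55.2 + 21.5)/2 = 38.4°, and the critical height
H_c = (4c'/γ) · sinβ cosφ' / [1 − cos(β − φ')]
    = (4·26.7/17.5) · sin55.2°·cos21.5° / [1 − cos(33.7°)]
    = 6.103 · 0.8211·0.9304 / [1 − 0.8320]
    = 6.103 · 0.7640 / 0.1680
    = 27.75 m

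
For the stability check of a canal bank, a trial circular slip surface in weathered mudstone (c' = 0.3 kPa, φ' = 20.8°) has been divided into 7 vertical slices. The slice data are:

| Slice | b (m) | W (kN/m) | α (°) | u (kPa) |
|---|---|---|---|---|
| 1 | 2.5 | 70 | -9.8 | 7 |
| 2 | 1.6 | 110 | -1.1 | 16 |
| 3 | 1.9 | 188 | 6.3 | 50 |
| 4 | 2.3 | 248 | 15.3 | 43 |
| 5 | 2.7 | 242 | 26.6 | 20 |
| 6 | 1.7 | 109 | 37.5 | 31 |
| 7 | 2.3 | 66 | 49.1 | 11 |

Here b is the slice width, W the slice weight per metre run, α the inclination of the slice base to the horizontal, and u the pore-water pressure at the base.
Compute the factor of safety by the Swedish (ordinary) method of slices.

FS = 0.71

Ordinary method of slices: FS = Σ[c'·Δl_i + (W_i cosα_i − u_i·Δl_i)·tanφ'] / Σ W_i sinα_i, with Δl_i = b_i / cosα_i.
Slice 1: Δl = 2.5/cos(-9.8°) = 2.537 m; N'_1 = 70·cos(-9.8°) − 7·2.537 = 51.2; c'Δl = 0.76; W sinα = -11.9
Slice 2: Δl = 1.6/cos(-1.1°) = 1.600 m; N'_2 = 110·cos(-1.1°) − 16·1.600 = 84.4; c'Δl = 0.48; W sinα = -2.1
Slice 3: Δl = 1.9/cos6.3° = 1.912 m; N'_3 = 188·cos6.3° − 50·1.912 = 91.3; c'Δl = 0.57; W sinα = 20.6
Slice 4: Δl = 2.3/cos15.3° = 2.385 m; N'_4 = 248·cos15.3° − 43·2.385 = 136.7; c'Δl = 0.72; W sinα = 65.4
Slice 5: Δl = 2.7/cos26.6° = 3.020 m; N'_5 = 242·cos26.6° − 20·3.020 = 156.0; c'Δl = 0.91; W sinα = 108.4
Slice 6: Δl = 1.7/cos37.5° = 2.143 m; N'_6 = 109·cos37.5° − 31·2.143 = 20.0; c'Δl = 0.64; W sinα = 66.4
Slice 7: Δl = 2.3/cos49.1° = 3.513 m; N'_7 = 66·cos49.1° − 11·3.513 = 4.6; c'Δl = 1.05; W sinα = 49.9
Σc'Δl = 5.1 kN/m; ΣN' = 544.2 kN/m; ΣW sinα = 296.6 kN/m
Resisting = 5.1 + 544.2·tan20.8° = 5.1 + 206.7 = 211.8 kN/m
FS = 211.8 / 296.6 = 0.714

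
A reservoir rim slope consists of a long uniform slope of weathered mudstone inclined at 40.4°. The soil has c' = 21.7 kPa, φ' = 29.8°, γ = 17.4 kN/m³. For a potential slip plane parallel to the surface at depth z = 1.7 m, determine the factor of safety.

FS = 2.16

For an infinite slope with a slip plane parallel to the surface (no pore pressure): FS = [c' + γz cos²β tanφ'] / [γz sinβ cosβ].
γz = 17.4·1.7 = 29.58 kN/m²
Numerator = 21.7 + 29.58·cos²40.4°·tan29.8° = 21.7 + 29.58·0.5799·0.5727 = 31.525 kPa
Denominator = 29.58·sin40.4°·cos40.4° = 29.58·0.6481·0.7615 = 14.600 kPa
FS = 31.525 / 14.600 = 2.159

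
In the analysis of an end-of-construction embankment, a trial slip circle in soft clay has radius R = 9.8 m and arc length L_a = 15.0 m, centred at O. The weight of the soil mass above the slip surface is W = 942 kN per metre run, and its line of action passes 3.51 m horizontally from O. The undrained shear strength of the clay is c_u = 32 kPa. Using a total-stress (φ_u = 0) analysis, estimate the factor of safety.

FS = 1.42

Taking moments about the centre O, the resisting moment is provided by the undrained shear strength acting along the arc:
M_R = c_u·L_a·R = 32·15.00·9.8 = 4704.0 kN·m/m
M_D = W·d = 942·3.51 = 3306.4 kN·m/m
FS = M_R / M_D = 4704.0 / 3306.4 = 1.423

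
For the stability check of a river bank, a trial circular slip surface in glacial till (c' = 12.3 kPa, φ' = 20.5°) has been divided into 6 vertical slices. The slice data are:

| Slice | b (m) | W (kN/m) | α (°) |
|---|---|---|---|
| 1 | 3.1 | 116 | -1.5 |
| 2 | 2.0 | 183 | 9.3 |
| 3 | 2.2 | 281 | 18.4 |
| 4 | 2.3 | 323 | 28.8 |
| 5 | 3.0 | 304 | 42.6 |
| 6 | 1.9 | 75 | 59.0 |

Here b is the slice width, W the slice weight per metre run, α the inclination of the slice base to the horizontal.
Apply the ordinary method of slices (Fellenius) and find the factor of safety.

FS = 1.17

Ordinary method of slices: FS = Σ[c'·Δl_i + (W_i cosα_i)·tanφ'] / Σ W_i sinα_i, with Δl_i = b_i / cosα_i.
Slice 1: Δl = 3.1/cos(-1.5°) = 3.101 m; N'_1 = 116·cos(-1.5°) = 116.0; c'Δl = 38.14; W sinα = -3.0
Slice 2: Δl = 2.0/cos9.3° = 2.027 m; N'_2 = 183·cos9.3° = 180.6; c'Δl = 24.93; W sinα = 29.6
Slice 3: Δl = 2.2/cos18.4° = 2.319 m; N'_3 = 281·cos18.4° = 266.6; c'Δl = 28.52; W sinα = 88.7
Slice 4: Δl = 2.3/cos28.8° = 2.625 m; N'_4 = 323·cos28.8° = 283.0; c'Δl = 32.28; W sinα = 155.6
Slice 5: Δl = 3.0/cos42.6° = 4.076 m; N'_5 = 304·cos42.6° = 223.8; c'Δl = 50.13; W sinα = 205.8
Slice 6: Δl = 1.9/cos59.0° = 3.689 m; N'_6 = 75·cos59.0° = 38.6; c'Δl = 45.38; W sinα = 64.3
Σc'Δl = 219.4 kN/m; ΣN' = 1108.6 kN/m; ΣW sinα = 540.9 kN/m
Resisting = 219.4 + 1108.6·tan20.5° = 219.4 + 414.5 = 633.9 kN/m
FS = 633.9 / 540.9 = 1.172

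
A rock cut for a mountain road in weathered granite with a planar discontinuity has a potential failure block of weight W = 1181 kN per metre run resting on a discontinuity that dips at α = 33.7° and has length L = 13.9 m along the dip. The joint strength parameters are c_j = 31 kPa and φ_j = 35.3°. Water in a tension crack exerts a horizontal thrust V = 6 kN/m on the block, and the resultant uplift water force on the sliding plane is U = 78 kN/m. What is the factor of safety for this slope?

Resolving the block weight along and normal to the plane and applying the Mohr–Coulomb strength on the joint:
N' = W cosα − U − V sinα = 1181·cos33.7° − 78 − 6·sin33.7° = 901.2 kN/m
Driving force T = W sinα + V cosα = 1181·sin33.7° + 6·cos33.7° = 660.3 kN/m
Resisting force R = c_j·L + N'·tanφ_j = 31·13.9 + 901.2·tan35.3° = 430.9 + 638.1 = 1069.0 kN/m
FS = R / T = 1069.0 / 660.3 = 1.619

FS = 1.62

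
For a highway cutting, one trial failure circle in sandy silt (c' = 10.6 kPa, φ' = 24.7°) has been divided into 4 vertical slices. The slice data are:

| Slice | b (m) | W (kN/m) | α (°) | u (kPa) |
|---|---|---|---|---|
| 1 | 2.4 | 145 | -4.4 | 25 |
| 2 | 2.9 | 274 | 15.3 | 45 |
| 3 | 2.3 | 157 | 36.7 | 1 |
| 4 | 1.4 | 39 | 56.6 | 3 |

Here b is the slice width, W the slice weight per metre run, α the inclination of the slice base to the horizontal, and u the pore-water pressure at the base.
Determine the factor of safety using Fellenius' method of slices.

FS = 1.47

Ordinary method of slices: FS = Σ[c'·Δl_i + (W_i cosα_i − u_i·Δl_i)·tanφ'] / Σ W_i sinα_i, with Δl_i = b_i / cosα_i.
Slice 1: Δl = 2.4/cos(-4.4°) = 2.407 m; N'_1 = 145·cos(-4.4°) − 25·2.407 = 84.4; c'Δl = 25.52; W sinα = -11.1
Slice 2: Δl = 2.9/cos15.3° = 3.007 m; N'_2 = 274·cos15.3° − 45·3.007 = 129.0; c'Δl = 31.87; W sinα = 72.3
Slice 3: Δl = 2.3/cos36.7° = 2.869 m; N'_3 = 157·cos36.7° − 1·2.869 = 123.0; c'Δl = 30.41; W sinα = 93.8
Slice 4: Δl = 1.4/cos56.6° = 2.543 m; N'_4 = 39·cos56.6° − 3·2.543 = 13.8; c'Δl = 26.96; W sinα = 32.6
Σc'Δl = 114.8 kN/m; ΣN' = 350.2 kN/m; ΣW sinα = 187.6 kN/m
Resisting = 114.8 + 350.2·tan24.7° = 114.8 + 161.1 = 275.8 kN/m
FS = 275.8 / 187.6 = 1.471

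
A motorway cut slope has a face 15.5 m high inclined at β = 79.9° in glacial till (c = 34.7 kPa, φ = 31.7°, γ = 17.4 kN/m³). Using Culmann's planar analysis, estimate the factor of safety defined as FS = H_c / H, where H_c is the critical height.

H_c = (4c/γ) · sinβ cosφ / [1 − cos(β − φ)]
    = (4·34.7/17.4) · sin79.9°·cos31.7° / [1 − cos48.2°]
    = 7.977 · 0.8376 / 0.3335 = 20.04 m
FS = H_c / H = 20.04 / 15.5 = 1.293

FS = 1.29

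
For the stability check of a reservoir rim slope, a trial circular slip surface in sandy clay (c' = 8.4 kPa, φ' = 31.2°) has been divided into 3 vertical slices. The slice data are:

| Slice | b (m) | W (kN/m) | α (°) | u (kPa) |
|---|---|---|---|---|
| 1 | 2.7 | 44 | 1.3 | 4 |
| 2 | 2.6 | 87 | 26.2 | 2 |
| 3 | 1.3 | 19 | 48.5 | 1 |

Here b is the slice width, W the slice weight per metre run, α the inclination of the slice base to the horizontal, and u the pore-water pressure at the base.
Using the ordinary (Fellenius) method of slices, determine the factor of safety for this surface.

Ordinary method of slices: FS = Σ[c'·Δl_i + (W_i cosα_i − u_i·Δl_i)·tanφ'] / Σ W_i sinα_i, with Δl_i = b_i / cosα_i.
Slice 1: Δl = 2.7/cos1.3° = 2.701 m; N'_1 = 44·cos1.3° − 4·2.701 = 33.2; c'Δl = 22.69; W sinα = 1.0
Slice 2: Δl = 2.6/cos26.2° = 2.898 m; N'_2 = 87·cos26.2° − 2·2.898 = 72.3; c'Δl = 24.34; W sinα = 38.4
Slice 3: Δl = 1.3/cos48.5° = 1.962 m; N'_3 = 19·cos48.5° − 1·1.962 = 10.6; c'Δl = 16.48; W sinα = 14.2
Σc'Δl = 63.5 kN/m; ΣN' = 116.1 kN/m; ΣW sinα = 53.6 kN/m
Resisting = 63.5 + 116.1·tan31.2° = 63.5 + 70.3 = 133.8 kN/m
FS = 133.8 / 53.6 = 2.495

FS = 2.49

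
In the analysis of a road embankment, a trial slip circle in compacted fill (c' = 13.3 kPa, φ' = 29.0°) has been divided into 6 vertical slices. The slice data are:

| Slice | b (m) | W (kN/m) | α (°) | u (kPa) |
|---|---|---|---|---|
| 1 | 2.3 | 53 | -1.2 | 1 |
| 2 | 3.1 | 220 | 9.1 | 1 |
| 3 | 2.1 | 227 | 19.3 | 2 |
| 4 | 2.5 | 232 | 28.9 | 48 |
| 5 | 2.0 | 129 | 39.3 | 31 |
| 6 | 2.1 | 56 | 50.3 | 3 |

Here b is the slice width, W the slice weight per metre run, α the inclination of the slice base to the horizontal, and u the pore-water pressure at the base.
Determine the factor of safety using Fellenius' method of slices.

Ordinary method of slices: FS = Σ[c'·Δl_i + (W_i cosα_i − u_i·Δl_i)·tanφ'] / Σ W_i sinα_i, with Δl_i = b_i / cosα_i.
Slice 1: Δl = 2.3/cos(-1.2°) = 2.301 m; N'_1 = 53·cos(-1.2°) − 1·2.301 = 50.7; c'Δl = 30.60; W sinα = -1.1
Slice 2: Δl = 3.1/cos9.1° = 3.140 m; N'_2 = 220·cos9.1° − 1·3.140 = 214.1; c'Δl = 41.76; W sinα = 34.8
Slice 3: Δl = 2.1/cos19.3° = 2.225 m; N'_3 = 227·cos19.3° − 2·2.225 = 209.8; c'Δl = 29.59; W sinα = 75.0
Slice 4: Δl = 2.5/cos28.9° = 2.856 m; N'_4 = 232·cos28.9° − 48·2.856 = 66.0; c'Δl = 37.98; W sinα = 112.1
Slice 5: Δl = 2.0/cos39.3° = 2.585 m; N'_5 = 129·cos39.3° − 31·2.585 = 19.7; c'Δl = 34.37; W sinα = 81.7
Slice 6: Δl = 2.1/cos50.3° = 3.288 m; N'_6 = 56·cos50.3° − 3·3.288 = 25.9; c'Δl = 43.72; W sinα = 43.1
Σc'Δl = 218.0 kN/m; ΣN' = 586.2 kN/m; ΣW sinα = 345.6 kN/m
Resisting = 218.0 + 586.2·tan29.0° = 218.0 + 324.9 = 543.0 kN/m
FS = 543.0 / 345.6 = 1.571

FS = 1.57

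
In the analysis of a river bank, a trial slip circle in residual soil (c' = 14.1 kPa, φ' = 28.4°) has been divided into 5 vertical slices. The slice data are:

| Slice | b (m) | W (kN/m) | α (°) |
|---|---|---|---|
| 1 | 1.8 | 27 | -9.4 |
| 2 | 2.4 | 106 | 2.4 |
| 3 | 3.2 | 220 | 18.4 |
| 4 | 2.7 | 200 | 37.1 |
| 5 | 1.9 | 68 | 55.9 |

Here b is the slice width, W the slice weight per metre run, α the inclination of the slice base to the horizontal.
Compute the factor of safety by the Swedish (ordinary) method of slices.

FS = 2.00

Ordinary method of slices: FS = Σ[c'·Δl_i + (W_i cosα_i)·tanφ'] / Σ W_i sinα_i, with Δl_i = b_i / cosα_i.
Slice 1: Δl = 1.8/cos(-9.4°) = 1.824 m; N'_1 = 27·cos(-9.4°) = 26.6; c'Δl = 25.73; W sinα = -4.4
Slice 2: Δl = 2.4/cos2.4° = 2.402 m; N'_2 = 106·cos2.4° = 105.9; c'Δl = 33.87; W sinα = 4.4
Slice 3: Δl = 3.2/cos18.4° = 3.372 m; N'_3 = 220·cos18.4° = 208.8; c'Δl = 47.55; W sinα = 69.4
Slice 4: Δl = 2.7/cos37.1° = 3.385 m; N'_4 = 200·cos37.1° = 159.5; c'Δl = 47.73; W sinα = 120.6
Slice 5: Δl = 1.9/cos55.9° = 3.389 m; N'_5 = 68·cos55.9° = 38.1; c'Δl = 47.78; W sinα = 56.3
Σc'Δl = 202.7 kN/m; ΣN' = 538.9 kN/m; ΣW sinα = 246.4 kN/m
Resisting = 202.7 + 538.9·tan28.4° = 202.7 + 291.4 = 494.1 kN/m
FS = 494.1 / 246.4 = 2.005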